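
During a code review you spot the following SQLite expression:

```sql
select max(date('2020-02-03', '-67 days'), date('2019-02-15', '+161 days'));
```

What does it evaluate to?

2019-11-28

date('2020-02-03', '-67 days') → 2019-11-28.
date('2019-02-15', '+161 days') → 2019-07-26.
Later of the two is 2019-11-28.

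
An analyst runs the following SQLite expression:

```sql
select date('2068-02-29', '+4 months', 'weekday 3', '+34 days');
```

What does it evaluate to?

Adding +4 months to 2068-02-29 gives 2068-06-29.
`weekday 3` advances to the next Wednesday; 2068-06-29 is a Friday, so it moves forward to 2068-07-04.
July 2068 has 31 days; 27 remain after the 4th, so 28 days reach 2068-08-01.
Advancing 6 more days within August lands on 2068-08-07.

2068-08-07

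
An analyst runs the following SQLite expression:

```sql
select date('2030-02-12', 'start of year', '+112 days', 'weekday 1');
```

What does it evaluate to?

2030-04-29

`start of year` rewinds 2030-02-12 to 2030-01-01.
Applying '+112 days' to 2030-01-01: counting 112 days forward gives 2030-04-23.
`weekday 1` advances to the next Monday; 2030-04-23 is a Tuesday, so it moves forward to 2030-04-29.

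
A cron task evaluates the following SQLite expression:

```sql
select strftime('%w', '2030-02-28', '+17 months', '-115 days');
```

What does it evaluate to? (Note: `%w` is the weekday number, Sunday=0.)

5

First apply '+17 months', '-115 days': 2030-02-28 → 2031-04-04.
2031-04-04 is a Friday; with Sunday=0 that is 5.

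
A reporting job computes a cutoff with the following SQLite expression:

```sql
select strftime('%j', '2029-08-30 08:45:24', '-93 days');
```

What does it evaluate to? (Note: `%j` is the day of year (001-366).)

149

First apply '-93 days': 2029-08-30 08:45:24 → 2029-05-29 08:45:24.
Day-of-year for 2029-05-29: days since 2029-01-01 inclusive = 149, zero-padded to 149.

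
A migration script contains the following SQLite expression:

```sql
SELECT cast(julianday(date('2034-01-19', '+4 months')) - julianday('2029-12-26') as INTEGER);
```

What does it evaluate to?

Adding +4 months to 2034-01-19 gives 2034-05-19.
5 days remain in December 2029 after the 26th (31 − 26).
Full months from January 2030 through April 2034 contribute their day counts.
Then 19 days into May 2034.
Total: 5 + 31 + 28 + 31 + 30 + 31 + 30 + 31 + 31 + 30 + 31 + 30 + 31 + 31 + 28 + 31 + 30 + 31 + 30 + 31 + 31 + 30 + 31 + 30 + 31 + 31 + 29 + 31 + 30 + 31 + 30 + 31 + 31 + 30 + 31 + 30 + 31 + 31 + 28 + 31 + 30 + 31 + 30 + 31 + 31 + 30 + 31 + 30 + 31 + 31 + 28 + 31 + 30 + 19 = 1605.

1605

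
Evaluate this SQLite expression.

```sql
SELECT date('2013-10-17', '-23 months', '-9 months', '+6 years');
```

Adding -23 months to 2013-10-17 gives 2011-11-17.
Adding -9 months to 2011-11-17 gives 2011-02-17.
Adding +6 years to 2011-02-17 gives 2017-02-17.

2017-02-17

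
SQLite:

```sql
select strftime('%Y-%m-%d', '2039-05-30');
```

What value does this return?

`%Y-%m-%d` extracts the ISO date: 2039-05-30.

2039-05-30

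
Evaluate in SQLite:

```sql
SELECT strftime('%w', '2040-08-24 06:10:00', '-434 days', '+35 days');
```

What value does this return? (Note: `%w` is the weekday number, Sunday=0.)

First apply '-434 days', '+35 days': 2040-08-24 06:10:00 → 2039-07-22 06:10:00.
2039-07-22 is a Friday; with Sunday=0 that is 5.

5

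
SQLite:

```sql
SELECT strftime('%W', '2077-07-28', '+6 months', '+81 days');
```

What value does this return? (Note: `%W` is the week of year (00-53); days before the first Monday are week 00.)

First apply '+6 months', '+81 days': 2077-07-28 → 2078-04-19.
2078-04-19 is a Tuesday. SQLite's %W counts Mondays since the year started; the result is 16.

16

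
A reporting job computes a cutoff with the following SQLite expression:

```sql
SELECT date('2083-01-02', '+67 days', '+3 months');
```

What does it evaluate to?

2083-06-10

Applying '+67 days' to 2083-01-02: counting 67 days forward gives 2083-03-10.
Adding +3 months to 2083-03-10 gives 2083-06-10.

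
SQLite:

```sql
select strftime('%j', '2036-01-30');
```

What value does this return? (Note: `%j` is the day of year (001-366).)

Day-of-year for 2036-01-30: days since 2036-01-01 inclusive = 30, zero-padded to 030.

030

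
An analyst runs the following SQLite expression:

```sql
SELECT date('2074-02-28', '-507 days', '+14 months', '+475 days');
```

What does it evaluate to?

2075-03-29

Applying '-507 days' to 2074-02-28: counting 507 days back gives 2072-10-09.
Adding +14 months to 2072-10-09 gives 2073-12-09.
Applying '+475 days' to 2073-12-09: counting 475 days forward gives 2075-03-29.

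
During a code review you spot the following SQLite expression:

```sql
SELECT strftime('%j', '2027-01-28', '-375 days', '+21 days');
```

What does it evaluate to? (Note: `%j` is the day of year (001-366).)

039

First apply '-375 days', '+21 days': 2027-01-28 → 2026-02-08.
Day-of-year for 2026-02-08: days since 2026-01-01 inclusive = 39, zero-padded to 039.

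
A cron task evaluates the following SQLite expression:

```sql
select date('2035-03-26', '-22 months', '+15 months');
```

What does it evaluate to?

Adding -22 months to 2035-03-26 gives 2033-05-26.
Adding +15 months to 2033-05-26 gives 2034-08-26.

2034-08-26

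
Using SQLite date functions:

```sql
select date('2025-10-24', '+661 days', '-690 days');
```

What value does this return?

2025-09-25

Applying '+661 days' to 2025-10-24: counting 661 days forward gives 2027-08-16.
Applying '-690 days' to 2027-08-16: counting 690 days back gives 2025-09-25.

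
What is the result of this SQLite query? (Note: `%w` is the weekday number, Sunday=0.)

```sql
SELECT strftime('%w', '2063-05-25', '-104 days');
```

6

First apply '-104 days': 2063-05-25 → 2063-02-10.
2063-02-10 is a Saturday; with Sunday=0 that is 6.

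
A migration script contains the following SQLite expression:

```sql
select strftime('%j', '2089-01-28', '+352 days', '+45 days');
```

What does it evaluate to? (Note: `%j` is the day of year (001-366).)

First apply '+352 days', '+45 days': 2089-01-28 → 2090-03-01.
Day-of-year for 2090-03-01: days since 2090-01-01 inclusive = 60, zero-padded to 060.

060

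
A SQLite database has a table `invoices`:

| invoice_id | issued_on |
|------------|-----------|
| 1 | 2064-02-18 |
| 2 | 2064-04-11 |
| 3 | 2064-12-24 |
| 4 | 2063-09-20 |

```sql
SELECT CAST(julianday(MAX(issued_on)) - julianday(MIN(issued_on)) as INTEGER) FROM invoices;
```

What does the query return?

461

MIN = 2063-09-20, MAX = 2064-12-24.
10 days remain in September 2063 after the 20th (30 − 20).
Full months from October 2063 through November 2064 contribute their day counts.
Then 24 days into December 2064.
Total: 10 + 31 + 30 + 31 + 31 + 29 + 31 + 30 + 31 + 30 + 31 + 31 + 30 + 31 + 30 + 24 = 461.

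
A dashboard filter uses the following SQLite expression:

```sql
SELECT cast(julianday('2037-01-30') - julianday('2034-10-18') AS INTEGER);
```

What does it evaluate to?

835

13 days remain in October 2034 after the 18th (31 − 18).
Full months from November 2034 through December 2036 contribute their day counts.
Then 30 days into January 2037.
Total: 13 + 30 + 31 + 31 + 28 + 31 + 30 + 31 + 30 + 31 + 31 + 30 + 31 + 30 + 31 + 31 + 29 + 31 + 30 + 31 + 30 + 31 + 31 + 30 + 31 + 30 + 31 + 30 = 835.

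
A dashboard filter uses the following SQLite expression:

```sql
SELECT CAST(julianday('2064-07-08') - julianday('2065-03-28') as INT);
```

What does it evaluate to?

-263

23 days remain in July 2064 after the 8th (31 − 8).
Full months from August 2064 through February 2065 contribute their day counts.
Then 28 days into March 2065.
Total: 23 + 31 + 30 + 31 + 30 + 31 + 31 + 28 + 28 = 263.
The subtraction is earlier − later, so the result is −263 → -263.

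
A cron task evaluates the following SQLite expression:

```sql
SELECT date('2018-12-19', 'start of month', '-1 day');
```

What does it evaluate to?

`start of month` rewinds 2018-12-19 to 2018-12-01.
Going back 1 day from 2018-12-01 reaches 2018-11-30 (last day of November, 30 days).

2018-11-30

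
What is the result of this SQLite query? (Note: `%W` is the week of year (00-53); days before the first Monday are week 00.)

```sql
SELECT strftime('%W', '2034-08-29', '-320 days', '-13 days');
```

First apply '-320 days', '-13 days': 2034-08-29 → 2033-09-30.
2033-09-30 is a Friday. SQLite's %W counts Mondays since the year started; the result is 39.

39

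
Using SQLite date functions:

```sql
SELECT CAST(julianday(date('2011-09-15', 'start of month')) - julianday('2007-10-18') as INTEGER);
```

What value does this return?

1414

`start of month` rewinds 2011-09-15 to 2011-09-01.
13 days remain in October 2007 after the 18th (31 − 18).
Full months from November 2007 through August 2011 contribute their day counts.
Then 1 day into September 2011.
Total: 13 + 30 + 31 + 31 + 29 + 31 + 30 + 31 + 30 + 31 + 31 + 30 + 31 + 30 + 31 + 31 + 28 + 31 + 30 + 31 + 30 + 31 + 31 + 30 + 31 + 30 + 31 + 31 + 28 + 31 + 30 + 31 + 30 + 31 + 31 + 30 + 31 + 30 + 31 + 31 + 28 + 31 + 30 + 31 + 30 + 31 + 31 + 1 = 1414.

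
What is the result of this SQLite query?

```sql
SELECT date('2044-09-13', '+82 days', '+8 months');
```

Applying '+82 days' to 2044-09-13: counting 82 days forward gives 2044-12-04.
Adding +8 months to 2044-12-04 gives 2045-08-04.

2045-08-04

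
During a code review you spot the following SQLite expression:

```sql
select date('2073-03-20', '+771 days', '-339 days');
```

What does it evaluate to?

Applying '+771 days' to 2073-03-20: counting 771 days forward gives 2075-04-30.
Applying '-339 days' to 2075-04-30: counting 339 days back gives 2074-05-26.

2074-05-26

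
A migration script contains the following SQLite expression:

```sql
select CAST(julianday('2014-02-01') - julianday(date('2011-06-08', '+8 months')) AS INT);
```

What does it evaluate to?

724

Adding +8 months to 2011-06-08 gives 2012-02-08.
21 days remain in February 2012 after the 8th (29 − 8).
Full months from March 2012 through January 2014 contribute their day counts.
Then 1 day into February 2014.
Total: 21 + 31 + 30 + 31 + 30 + 31 + 31 + 30 + 31 + 30 + 31 + 31 + 28 + 31 + 30 + 31 + 30 + 31 + 31 + 30 + 31 + 30 + 31 + 31 + 1 = 724.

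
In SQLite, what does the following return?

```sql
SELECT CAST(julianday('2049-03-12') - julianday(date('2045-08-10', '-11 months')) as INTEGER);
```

Adding -11 months to 2045-08-10 gives 2044-09-10.
20 days remain in September 2044 after the 10th (30 − 10).
Full months from October 2044 through February 2049 contribute their day counts.
Then 12 days into March 2049.
Total: 20 + 31 + 30 + 31 + 31 + 28 + 31 + 30 + 31 + 30 + 31 + 31 + 30 + 31 + 30 + 31 + 31 + 28 + 31 + 30 + 31 + 30 + 31 + 31 + 30 + 31 + 30 + 31 + 31 + 28 + 31 + 30 + 31 + 30 + 31 + 31 + 30 + 31 + 30 + 31 + 31 + 29 + 31 + 30 + 31 + 30 + 31 + 31 + 30 + 31 + 30 + 31 + 31 + 28 + 12 = 1644.

1644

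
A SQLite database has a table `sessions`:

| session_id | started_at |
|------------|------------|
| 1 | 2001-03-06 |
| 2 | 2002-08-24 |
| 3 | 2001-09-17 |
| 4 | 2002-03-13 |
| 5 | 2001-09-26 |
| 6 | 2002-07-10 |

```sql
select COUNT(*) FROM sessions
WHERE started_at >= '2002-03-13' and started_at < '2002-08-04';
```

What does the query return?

2

Rows in [2002-03-13, 2002-08-04): 2002-03-13, 2002-07-10 → 2 rows.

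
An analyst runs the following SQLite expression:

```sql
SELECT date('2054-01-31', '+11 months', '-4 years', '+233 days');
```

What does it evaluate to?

Adding +11 months to 2054-01-31 gives 2054-12-31.
Adding -4 years to 2054-12-31 gives 2050-12-31.
Applying '+233 days' to 2050-12-31: counting 233 days forward gives 2051-08-21.

2051-08-21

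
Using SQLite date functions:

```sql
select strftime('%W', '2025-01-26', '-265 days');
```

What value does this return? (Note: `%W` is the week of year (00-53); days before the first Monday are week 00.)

19

First apply '-265 days': 2025-01-26 → 2024-05-06.
2024-05-06 is a Monday. SQLite's %W counts Mondays since the year started; the result is 19.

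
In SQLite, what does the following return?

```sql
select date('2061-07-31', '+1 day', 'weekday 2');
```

July 2061 has 31 days; 0 remain after the 31st, so 1 days reach 2061-08-01.
`weekday 2` advances to the next Tuesday; 2061-08-01 is a Monday, so it moves forward to 2061-08-02.

2061-08-02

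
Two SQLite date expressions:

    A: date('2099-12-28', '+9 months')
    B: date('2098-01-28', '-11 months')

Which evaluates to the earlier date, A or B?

B

A = 2100-09-28.
B = 2097-02-28.
B is earlier.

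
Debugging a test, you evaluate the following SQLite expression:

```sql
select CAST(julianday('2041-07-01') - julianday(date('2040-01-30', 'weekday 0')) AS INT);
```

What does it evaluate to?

`weekday 0` advances to the next Sunday; 2040-01-30 is a Monday, so it moves forward to 2040-02-05.
24 days remain in February 2040 after the 5th (29 − 5).
Full months from March 2040 through June 2041 contribute their day counts.
Then 1 day into July 2041.
Total: 24 + 31 + 30 + 31 + 30 + 31 + 31 + 30 + 31 + 30 + 31 + 31 + 28 + 31 + 30 + 31 + 30 + 1 = 512.

512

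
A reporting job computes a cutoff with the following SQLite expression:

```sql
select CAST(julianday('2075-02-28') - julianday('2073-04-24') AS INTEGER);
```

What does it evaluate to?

6 days remain in April 2073 after the 24th (30 − 24).
Full months from May 2073 through January 2075 contribute their day counts.
Then 28 days into February 2075.
Total: 6 + 31 + 30 + 31 + 31 + 30 + 31 + 30 + 31 + 31 + 28 + 31 + 30 + 31 + 30 + 31 + 31 + 30 + 31 + 30 + 31 + 31 + 28 = 675.

675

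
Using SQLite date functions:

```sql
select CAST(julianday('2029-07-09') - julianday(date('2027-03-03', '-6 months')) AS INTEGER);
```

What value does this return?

Adding -6 months to 2027-03-03 gives 2026-09-03.
27 days remain in September 2026 after the 3rd (30 − 3).
Full months from October 2026 through June 2029 contribute their day counts.
Then 9 days into July 2029.
Total: 27 + 31 + 30 + 31 + 31 + 28 + 31 + 30 + 31 + 30 + 31 + 31 + 30 + 31 + 30 + 31 + 31 + 29 + 31 + 30 + 31 + 30 + 31 + 31 + 30 + 31 + 30 + 31 + 31 + 28 + 31 + 30 + 31 + 30 + 9 = 1040.

1040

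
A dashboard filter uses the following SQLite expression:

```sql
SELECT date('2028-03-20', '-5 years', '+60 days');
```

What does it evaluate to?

Adding -5 years to 2028-03-20 gives 2023-03-20.
Applying '+60 days' to 2023-03-20: counting 60 days forward gives 2023-05-19.

2023-05-19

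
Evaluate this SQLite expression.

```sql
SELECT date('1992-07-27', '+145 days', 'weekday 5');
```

Applying '+145 days' to 1992-07-27: counting 145 days forward gives 1992-12-19.
`weekday 5` advances to the next Friday; 1992-12-19 is a Saturday, so it moves forward to 1992-12-25.

1992-12-25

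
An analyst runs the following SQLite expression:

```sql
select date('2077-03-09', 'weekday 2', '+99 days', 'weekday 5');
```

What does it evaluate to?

`weekday 2` advances to the next Tuesday; 2077-03-09 is already a Tuesday, so it stays at 2077-03-09.
Applying '+99 days' to 2077-03-09: counting 99 days forward gives 2077-06-16.
`weekday 5` advances to the next Friday; 2077-06-16 is a Wednesday, so it moves forward to 2077-06-18.

2077-06-18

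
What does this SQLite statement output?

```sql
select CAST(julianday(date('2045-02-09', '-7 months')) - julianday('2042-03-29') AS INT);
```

Adding -7 months to 2045-02-09 gives 2044-07-09.
2 days remain in March 2042 after the 29th (31 − 29).
Full months from April 2042 through June 2044 contribute their day counts.
Then 9 days into July 2044.
Total: 2 + 30 + 31 + 30 + 31 + 31 + 30 + 31 + 30 + 31 + 31 + 28 + 31 + 30 + 31 + 30 + 31 + 31 + 30 + 31 + 30 + 31 + 31 + 29 + 31 + 30 + 31 + 30 + 9 = 833.

833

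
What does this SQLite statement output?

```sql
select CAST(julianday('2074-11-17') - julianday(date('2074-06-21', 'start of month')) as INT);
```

169

`start of month` rewinds 2074-06-21 to 2074-06-01.
29 days remain in June 2074 after the 1st (30 − 1).
July 2074: 31 days.
August 2074: 31 days.
September 2074: 30 days.
October 2074: 31 days.
Then 17 days into November 2074.
Total: 29 + 31 + 31 + 30 + 31 + 17 = 169.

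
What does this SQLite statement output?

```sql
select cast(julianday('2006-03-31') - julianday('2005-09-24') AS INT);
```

188

6 days remain in September 2005 after the 24th (30 − 24).
October 2005: 31 days.
November 2005: 30 days.
December 2005: 31 days.
January 2006: 31 days.
February 2006: 28 days.
Then 31 days into March 2006.
Total: 6 + 31 + 30 + 31 + 31 + 28 + 31 = 188.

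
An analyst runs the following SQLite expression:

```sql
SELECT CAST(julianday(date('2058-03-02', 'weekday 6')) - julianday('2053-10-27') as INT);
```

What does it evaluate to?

1587

`weekday 6` advances to the next Saturday; 2058-03-02 is already a Saturday, so it stays at 2058-03-02.
4 days remain in October 2053 after the 27th (31 − 27).
Full months from November 2053 through February 2058 contribute their day counts.
Then 2 days into March 2058.
Total: 4 + 30 + 31 + 31 + 28 + 31 + 30 + 31 + 30 + 31 + 31 + 30 + 31 + 30 + 31 + 31 + 28 + 31 + 30 + 31 + 30 + 31 + 31 + 30 + 31 + 30 + 31 + 31 + 29 + 31 + 30 + 31 + 30 + 31 + 31 + 30 + 31 + 30 + 31 + 31 + 28 + 31 + 30 + 31 + 30 + 31 + 31 + 30 + 31 + 30 + 31 + 31 + 28 + 2 = 1587.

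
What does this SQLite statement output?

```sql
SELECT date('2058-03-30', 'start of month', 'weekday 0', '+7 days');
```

`start of month` rewinds 2058-03-30 to 2058-03-01.
`weekday 0` advances to the next Sunday; 2058-03-01 is a Friday, so it moves forward to 2058-03-03.
Advancing 7 more days within March lands on 2058-03-10.

2058-03-10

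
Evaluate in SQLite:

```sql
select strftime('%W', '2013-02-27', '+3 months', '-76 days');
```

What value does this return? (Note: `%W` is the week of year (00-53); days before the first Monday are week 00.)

First apply '+3 months', '-76 days': 2013-02-27 → 2013-03-12.
2013-03-12 is a Tuesday. SQLite's %W counts Mondays since the year started; the result is 10.

10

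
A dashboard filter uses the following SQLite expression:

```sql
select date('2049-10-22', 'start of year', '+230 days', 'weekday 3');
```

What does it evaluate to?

`start of year` rewinds 2049-10-22 to 2049-01-01.
Applying '+230 days' to 2049-01-01: counting 230 days forward gives 2049-08-19.
`weekday 3` advances to the next Wednesday; 2049-08-19 is a Thursday, so it moves forward to 2049-08-25.

2049-08-25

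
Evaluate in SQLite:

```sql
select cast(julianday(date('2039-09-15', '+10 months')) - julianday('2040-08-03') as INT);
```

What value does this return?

-19

Adding +10 months to 2039-09-15 gives 2040-07-15.
16 days remain in July 2040 after the 15th (31 − 15).
Then 3 days into August 2040.
Total: 16 + 3 = 19.
The subtraction is earlier − later, so the result is −19 → -19.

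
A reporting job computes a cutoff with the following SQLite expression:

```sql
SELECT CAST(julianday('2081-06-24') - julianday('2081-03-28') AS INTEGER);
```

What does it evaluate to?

88

3 days remain in March 2081 after the 28th (31 − 28).
April 2081: 30 days.
May 2081: 31 days.
Then 24 days into June 2081.
Total: 3 + 30 + 31 + 24 = 88.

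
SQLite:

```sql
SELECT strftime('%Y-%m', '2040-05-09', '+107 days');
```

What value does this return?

2040-08

First apply '+107 days': 2040-05-09 → 2040-08-24.
`%Y-%m` extracts the year-month: 2040-08.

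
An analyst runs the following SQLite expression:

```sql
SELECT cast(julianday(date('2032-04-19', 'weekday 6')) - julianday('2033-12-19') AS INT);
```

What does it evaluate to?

`weekday 6` advances to the next Saturday; 2032-04-19 is a Monday, so it moves forward to 2032-04-24.
6 days remain in April 2032 after the 24th (30 − 24).
Full months from May 2032 through November 2033 contribute their day counts.
Then 19 days into December 2033.
Total: 6 + 31 + 30 + 31 + 31 + 30 + 31 + 30 + 31 + 31 + 28 + 31 + 30 + 31 + 30 + 31 + 31 + 30 + 31 + 30 + 19 = 604.
The subtraction is earlier − later, so the result is −604 → -604.

-604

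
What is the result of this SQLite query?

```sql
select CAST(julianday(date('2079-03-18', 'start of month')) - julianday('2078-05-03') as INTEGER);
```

`start of month` rewinds 2079-03-18 to 2079-03-01.
28 days remain in May 2078 after the 3rd (31 − 3).
Full months from June 2078 through February 2079 contribute their day counts.
Then 1 day into March 2079.
Total: 28 + 30 + 31 + 31 + 30 + 31 + 30 + 31 + 31 + 28 + 1 = 302.

302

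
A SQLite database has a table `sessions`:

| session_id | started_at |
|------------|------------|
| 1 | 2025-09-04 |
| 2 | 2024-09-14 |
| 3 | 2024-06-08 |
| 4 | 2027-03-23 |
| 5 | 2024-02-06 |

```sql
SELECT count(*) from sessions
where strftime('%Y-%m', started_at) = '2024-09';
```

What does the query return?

Rows with year-month 2024-09: 2024-09-14 → 1.

1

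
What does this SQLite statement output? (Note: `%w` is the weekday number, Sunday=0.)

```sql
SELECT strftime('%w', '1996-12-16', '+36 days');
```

2

First apply '+36 days': 1996-12-16 → 1997-01-21.
1997-01-21 is a Tuesday; with Sunday=0 that is 2.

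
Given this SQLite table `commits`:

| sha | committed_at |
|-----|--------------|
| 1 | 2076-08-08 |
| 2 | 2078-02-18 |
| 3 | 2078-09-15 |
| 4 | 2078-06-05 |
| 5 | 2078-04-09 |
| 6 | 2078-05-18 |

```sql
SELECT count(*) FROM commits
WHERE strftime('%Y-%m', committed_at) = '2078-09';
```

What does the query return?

1

Rows with year-month 2078-09: 2078-09-15 → 1.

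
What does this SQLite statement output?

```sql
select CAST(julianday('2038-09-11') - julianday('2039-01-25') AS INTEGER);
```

-136

19 days remain in September 2038 after the 11th (30 − 11).
October 2038: 31 days.
November 2038: 30 days.
December 2038: 31 days.
Then 25 days into January 2039.
Total: 19 + 31 + 30 + 31 + 25 = 136.
The subtraction is earlier − later, so the result is −136 → -136.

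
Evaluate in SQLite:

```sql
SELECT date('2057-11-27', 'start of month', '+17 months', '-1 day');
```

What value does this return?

2059-03-31

`start of month` rewinds 2057-11-27 to 2057-11-01.
Adding +17 months to 2057-11-01 gives 2059-04-01.
Going back 1 day from 2059-04-01 reaches 2059-03-31 (last day of March, 31 days).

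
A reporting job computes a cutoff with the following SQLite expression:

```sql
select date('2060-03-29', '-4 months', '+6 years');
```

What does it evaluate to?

2065-11-29

Adding -4 months to 2060-03-29 gives 2059-11-29.
Adding +6 years to 2059-11-29 gives 2065-11-29.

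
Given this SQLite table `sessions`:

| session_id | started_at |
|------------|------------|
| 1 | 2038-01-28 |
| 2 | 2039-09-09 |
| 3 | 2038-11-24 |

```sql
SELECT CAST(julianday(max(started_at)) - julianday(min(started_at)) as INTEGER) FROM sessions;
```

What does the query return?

589

MIN = 2038-01-28, MAX = 2039-09-09.
3 days remain in January 2038 after the 28th (31 − 28).
Full months from February 2038 through August 2039 contribute their day counts.
Then 9 days into September 2039.
Total: 3 + 28 + 31 + 30 + 31 + 30 + 31 + 31 + 30 + 31 + 30 + 31 + 31 + 28 + 31 + 30 + 31 + 30 + 31 + 31 + 9 = 589.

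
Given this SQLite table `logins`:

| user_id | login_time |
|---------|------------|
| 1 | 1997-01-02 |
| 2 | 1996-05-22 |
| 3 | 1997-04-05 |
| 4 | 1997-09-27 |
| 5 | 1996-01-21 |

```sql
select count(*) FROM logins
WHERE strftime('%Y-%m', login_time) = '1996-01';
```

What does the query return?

1

Rows with year-month 1996-01: 1996-01-21 → 1.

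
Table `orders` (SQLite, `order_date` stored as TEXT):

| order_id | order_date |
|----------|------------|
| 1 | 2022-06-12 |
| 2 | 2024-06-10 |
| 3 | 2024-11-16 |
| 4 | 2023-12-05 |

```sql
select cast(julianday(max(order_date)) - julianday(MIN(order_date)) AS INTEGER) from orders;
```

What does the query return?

888

MIN = 2022-06-12, MAX = 2024-11-16.
18 days remain in June 2022 after the 12th (30 − 12).
Full months from July 2022 through October 2024 contribute their day counts.
Then 16 days into November 2024.
Total: 18 + 31 + 31 + 30 + 31 + 30 + 31 + 31 + 28 + 31 + 30 + 31 + 30 + 31 + 31 + 30 + 31 + 30 + 31 + 31 + 29 + 31 + 30 + 31 + 30 + 31 + 31 + 30 + 31 + 16 = 888.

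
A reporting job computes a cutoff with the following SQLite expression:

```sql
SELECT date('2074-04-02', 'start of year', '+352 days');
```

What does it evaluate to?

2074-12-19

`start of year` rewinds 2074-04-02 to 2074-01-01.
Applying '+352 days' to 2074-01-01: counting 352 days forward gives 2074-12-19.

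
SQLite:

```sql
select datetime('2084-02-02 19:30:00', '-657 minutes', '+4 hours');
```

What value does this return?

657 minutes = 10h 57m; -657 minutes from 2084-02-02 19:30:00 is 2084-02-02 08:33:00.
+4 hours from 2084-02-02 08:33:00 is 2084-02-02 12:33:00.

2084-02-02 12:33:00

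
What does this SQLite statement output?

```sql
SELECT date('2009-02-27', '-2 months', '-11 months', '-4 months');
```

2007-09-27

Adding -2 months to 2009-02-27 gives 2008-12-27.
Adding -11 months to 2008-12-27 gives 2008-01-27.
Adding -4 months to 2008-01-27 gives 2007-09-27.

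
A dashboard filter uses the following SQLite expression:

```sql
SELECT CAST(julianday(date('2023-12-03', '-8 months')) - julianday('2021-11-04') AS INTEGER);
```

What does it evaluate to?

Adding -8 months to 2023-12-03 gives 2023-04-03.
26 days remain in November 2021 after the 4th (30 − 4).
Full months from December 2021 through March 2023 contribute their day counts.
Then 3 days into April 2023.
Total: 26 + 31 + 31 + 28 + 31 + 30 + 31 + 30 + 31 + 31 + 30 + 31 + 30 + 31 + 31 + 28 + 31 + 3 = 515.

515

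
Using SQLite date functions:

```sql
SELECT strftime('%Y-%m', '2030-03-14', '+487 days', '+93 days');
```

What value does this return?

First apply '+487 days', '+93 days': 2030-03-14 → 2031-10-15.
`%Y-%m` extracts the year-month: 2031-10.

2031-10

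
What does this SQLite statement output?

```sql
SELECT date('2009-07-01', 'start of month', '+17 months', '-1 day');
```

2010-11-30

`start of month` rewinds 2009-07-01 to 2009-07-01.
Adding +17 months to 2009-07-01 gives 2010-12-01.
Going back 1 day from 2010-12-01 reaches 2010-11-30 (last day of November, 30 days).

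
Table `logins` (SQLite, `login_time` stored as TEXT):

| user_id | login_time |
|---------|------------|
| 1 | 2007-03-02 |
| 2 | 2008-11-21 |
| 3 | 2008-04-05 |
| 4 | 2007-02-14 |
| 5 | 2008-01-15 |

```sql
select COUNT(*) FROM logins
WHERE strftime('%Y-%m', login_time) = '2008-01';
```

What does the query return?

1

Rows with year-month 2008-01: 2008-01-15 → 1.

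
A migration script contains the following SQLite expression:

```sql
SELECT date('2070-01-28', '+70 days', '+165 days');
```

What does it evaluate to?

Applying '+70 days' to 2070-01-28: counting 70 days forward gives 2070-04-08.
Applying '+165 days' to 2070-04-08: counting 165 days forward gives 2070-09-20.

2070-09-20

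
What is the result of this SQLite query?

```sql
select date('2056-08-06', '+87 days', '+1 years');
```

2057-11-01

Applying '+87 days' to 2056-08-06: counting 87 days forward gives 2056-11-01.
Adding +1 year to 2056-11-01 gives 2057-11-01.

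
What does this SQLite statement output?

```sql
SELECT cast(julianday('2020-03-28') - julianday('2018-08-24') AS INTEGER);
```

582

7 days remain in August 2018 after the 24th (31 − 24).
Full months from September 2018 through February 2020 contribute their day counts.
Then 28 days into March 2020.
Total: 7 + 30 + 31 + 30 + 31 + 31 + 28 + 31 + 30 + 31 + 30 + 31 + 31 + 30 + 31 + 30 + 31 + 31 + 29 + 28 = 582.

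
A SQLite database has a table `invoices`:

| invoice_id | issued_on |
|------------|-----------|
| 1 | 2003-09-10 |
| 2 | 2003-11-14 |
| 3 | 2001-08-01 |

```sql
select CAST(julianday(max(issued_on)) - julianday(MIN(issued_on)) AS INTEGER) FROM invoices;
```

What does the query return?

835

MIN = 2001-08-01, MAX = 2003-11-14.
30 days remain in August 2001 after the 1st (31 − 1).
Full months from September 2001 through October 2003 contribute their day counts.
Then 14 days into November 2003.
Total: 30 + 30 + 31 + 30 + 31 + 31 + 28 + 31 + 30 + 31 + 30 + 31 + 31 + 30 + 31 + 30 + 31 + 31 + 28 + 31 + 30 + 31 + 30 + 31 + 31 + 30 + 31 + 14 = 835.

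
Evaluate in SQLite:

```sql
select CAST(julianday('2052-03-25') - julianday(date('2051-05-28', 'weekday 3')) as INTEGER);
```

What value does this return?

299

`weekday 3` advances to the next Wednesday; 2051-05-28 is a Sunday, so it moves forward to 2051-05-31.
0 days remain in May 2051 after the 31st (31 − 31).
Full months from June 2051 through February 2052 contribute their day counts.
Then 25 days into March 2052.
Total: 0 + 30 + 31 + 31 + 30 + 31 + 30 + 31 + 31 + 29 + 25 = 299.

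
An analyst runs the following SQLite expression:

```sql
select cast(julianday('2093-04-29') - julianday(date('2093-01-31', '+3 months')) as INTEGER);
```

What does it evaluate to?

-2

Adding +3 months to 2093-01-31 targets 2093-04-31. April 2093 has only 30 days, so SQLite normalizes the 1-day overflow forward to 2093-05-01.
1 day remains in April 2093 after the 29th (30 − 29).
Then 1 day into May 2093.
Total: 1 + 1 = 2.
The subtraction is earlier − later, so the result is −2 → -2.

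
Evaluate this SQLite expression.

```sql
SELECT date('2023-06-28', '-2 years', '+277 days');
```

Adding -2 years to 2023-06-28 gives 2021-06-28.
Applying '+277 days' to 2021-06-28: counting 277 days forward gives 2022-04-01.

2022-04-01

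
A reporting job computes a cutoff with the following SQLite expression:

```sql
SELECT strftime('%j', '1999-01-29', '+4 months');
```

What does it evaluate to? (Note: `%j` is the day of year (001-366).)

First apply '+4 months': 1999-01-29 → 1999-05-29.
Day-of-year for 1999-05-29: days since 1999-01-01 inclusive = 149, zero-padded to 149.

149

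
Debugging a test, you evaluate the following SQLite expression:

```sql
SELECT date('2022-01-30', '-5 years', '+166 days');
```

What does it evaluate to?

Adding -5 years to 2022-01-30 gives 2017-01-30.
Applying '+166 days' to 2017-01-30: counting 166 days forward gives 2017-07-15.

2017-07-15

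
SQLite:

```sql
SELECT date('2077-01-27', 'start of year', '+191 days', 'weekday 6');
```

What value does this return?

`start of year` rewinds 2077-01-27 to 2077-01-01.
Applying '+191 days' to 2077-01-01: counting 191 days forward gives 2077-07-11.
`weekday 6` advances to the next Saturday; 2077-07-11 is a Sunday, so it moves forward to 2077-07-17.

2077-07-17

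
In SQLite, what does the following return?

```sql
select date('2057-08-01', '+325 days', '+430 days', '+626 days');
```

2061-05-13

Applying '+325 days' to 2057-08-01: counting 325 days forward gives 2058-06-22.
Applying '+430 days' to 2058-06-22: counting 430 days forward gives 2059-08-26.
Applying '+626 days' to 2059-08-26: counting 626 days forward gives 2061-05-13.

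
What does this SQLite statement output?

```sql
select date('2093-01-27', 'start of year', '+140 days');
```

2093-05-21

`start of year` rewinds 2093-01-27 to 2093-01-01.
Applying '+140 days' to 2093-01-01: counting 140 days forward gives 2093-05-21.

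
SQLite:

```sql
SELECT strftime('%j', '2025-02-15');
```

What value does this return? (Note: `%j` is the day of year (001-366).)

Day-of-year for 2025-02-15: days since 2025-01-01 inclusive = 46, zero-padded to 046.

046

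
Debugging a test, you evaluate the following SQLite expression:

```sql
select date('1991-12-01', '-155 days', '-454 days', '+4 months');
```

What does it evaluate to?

Applying '-155 days' to 1991-12-01: counting 155 days back gives 1991-06-29.
Applying '-454 days' to 1991-06-29: counting 454 days back gives 1990-04-01.
Adding +4 months to 1990-04-01 gives 1990-08-01.

1990-08-01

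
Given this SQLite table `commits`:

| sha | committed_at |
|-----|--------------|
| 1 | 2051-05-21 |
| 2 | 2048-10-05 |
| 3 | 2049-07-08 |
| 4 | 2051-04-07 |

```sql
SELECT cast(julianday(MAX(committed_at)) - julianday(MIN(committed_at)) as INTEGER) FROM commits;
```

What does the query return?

MIN = 2048-10-05, MAX = 2051-05-21.
26 days remain in October 2048 after the 5th (31 − 5).
Full months from November 2048 through April 2051 contribute their day counts.
Then 21 days into May 2051.
Total: 26 + 30 + 31 + 31 + 28 + 31 + 30 + 31 + 30 + 31 + 31 + 30 + 31 + 30 + 31 + 31 + 28 + 31 + 30 + 31 + 30 + 31 + 31 + 30 + 31 + 30 + 31 + 31 + 28 + 31 + 30 + 21 = 958.

958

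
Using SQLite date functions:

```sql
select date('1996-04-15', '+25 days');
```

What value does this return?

April 1996 has 30 days; 15 remain after the 15th, so 16 days reach 1996-05-01.
Advancing 9 more days within May lands on 1996-05-10.

1996-05-10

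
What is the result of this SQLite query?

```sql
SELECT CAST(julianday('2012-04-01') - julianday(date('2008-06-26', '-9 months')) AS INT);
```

1649

Adding -9 months to 2008-06-26 gives 2007-09-26.
4 days remain in September 2007 after the 26th (30 − 26).
Full months from October 2007 through March 2012 contribute their day counts.
Then 1 day into April 2012.
Total: 4 + 31 + 30 + 31 + 31 + 29 + 31 + 30 + 31 + 30 + 31 + 31 + 30 + 31 + 30 + 31 + 31 + 28 + 31 + 30 + 31 + 30 + 31 + 31 + 30 + 31 + 30 + 31 + 31 + 28 + 31 + 30 + 31 + 30 + 31 + 31 + 30 + 31 + 30 + 31 + 31 + 28 + 31 + 30 + 31 + 30 + 31 + 31 + 30 + 31 + 30 + 31 + 31 + 29 + 31 + 1 = 1649.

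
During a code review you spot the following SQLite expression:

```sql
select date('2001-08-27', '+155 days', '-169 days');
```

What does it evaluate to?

2001-08-13

Applying '+155 days' to 2001-08-27: counting 155 days forward gives 2002-01-29.
Applying '-169 days' to 2002-01-29: counting 169 days back gives 2001-08-13.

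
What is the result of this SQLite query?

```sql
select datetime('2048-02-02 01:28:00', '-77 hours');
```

-77 hours from 2048-02-02 01:28:00 is 2048-01-29 20:28:00 (crosses midnight).

2048-01-29 20:28:00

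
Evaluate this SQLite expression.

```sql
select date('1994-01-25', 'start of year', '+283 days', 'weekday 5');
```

1994-10-14

`start of year` rewinds 1994-01-25 to 1994-01-01.
Applying '+283 days' to 1994-01-01: counting 283 days forward gives 1994-10-11.
`weekday 5` advances to the next Friday; 1994-10-11 is a Tuesday, so it moves forward to 1994-10-14.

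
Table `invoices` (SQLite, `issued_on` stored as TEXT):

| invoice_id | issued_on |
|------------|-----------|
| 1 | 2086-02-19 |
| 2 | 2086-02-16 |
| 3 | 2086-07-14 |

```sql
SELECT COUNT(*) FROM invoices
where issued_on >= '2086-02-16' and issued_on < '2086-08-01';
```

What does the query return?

Rows in [2086-02-16, 2086-08-01): 2086-02-19, 2086-02-16, 2086-07-14 → 3 rows.

3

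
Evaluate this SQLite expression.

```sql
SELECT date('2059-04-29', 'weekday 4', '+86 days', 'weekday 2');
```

2059-07-29

`weekday 4` advances to the next Thursday; 2059-04-29 is a Tuesday, so it moves forward to 2059-05-01.
Applying '+86 days' to 2059-05-01: counting 86 days forward gives 2059-07-26.
`weekday 2` advances to the next Tuesday; 2059-07-26 is a Saturday, so it moves forward to 2059-07-29.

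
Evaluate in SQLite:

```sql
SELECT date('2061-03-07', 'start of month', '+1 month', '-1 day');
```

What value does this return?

2061-03-31

`start of month` rewinds 2061-03-07 to 2061-03-01.
Adding +1 month to 2061-03-01 gives 2061-04-01.
Going back 1 day from 2061-04-01 reaches 2061-03-31 (last day of March, 31 days).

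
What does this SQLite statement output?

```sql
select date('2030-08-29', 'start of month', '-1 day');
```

`start of month` rewinds 2030-08-29 to 2030-08-01.
Going back 1 day from 2030-08-01 reaches 2030-07-31 (last day of July, 31 days).

2030-07-31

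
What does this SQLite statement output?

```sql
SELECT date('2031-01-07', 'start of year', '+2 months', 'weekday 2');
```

2031-03-04

`start of year` rewinds 2031-01-07 to 2031-01-01.
Adding +2 months to 2031-01-01 gives 2031-03-01.
`weekday 2` advances to the next Tuesday; 2031-03-01 is a Saturday, so it moves forward to 2031-03-04.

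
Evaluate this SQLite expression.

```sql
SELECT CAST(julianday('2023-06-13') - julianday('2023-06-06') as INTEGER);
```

7

Both dates are in June 2023: 13 − 6 = 7.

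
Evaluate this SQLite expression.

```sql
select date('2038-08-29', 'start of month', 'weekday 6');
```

2038-08-07

`start of month` rewinds 2038-08-29 to 2038-08-01.
`weekday 6` advances to the next Saturday; 2038-08-01 is a Sunday, so it moves forward to 2038-08-07.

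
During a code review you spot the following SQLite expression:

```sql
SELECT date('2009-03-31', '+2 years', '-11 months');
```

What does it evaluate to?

2010-05-01

Adding +2 years to 2009-03-31 gives 2011-03-31.
Adding -11 months to 2011-03-31 targets 2010-04-31. April 2010 has only 30 days, so SQLite normalizes the 1-day overflow forward to 2010-05-01.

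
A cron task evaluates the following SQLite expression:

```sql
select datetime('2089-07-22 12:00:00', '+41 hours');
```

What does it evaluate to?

2089-07-24 05:00:00

+41 hours from 2089-07-22 12:00:00 is 2089-07-24 05:00:00 (crosses midnight).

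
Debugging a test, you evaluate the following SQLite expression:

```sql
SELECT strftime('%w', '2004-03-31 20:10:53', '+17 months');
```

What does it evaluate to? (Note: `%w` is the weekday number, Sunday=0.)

First apply '+17 months': 2004-03-31 20:10:53 → 2005-08-31 20:10:53.
2005-08-31 is a Wednesday; with Sunday=0 that is 3.

3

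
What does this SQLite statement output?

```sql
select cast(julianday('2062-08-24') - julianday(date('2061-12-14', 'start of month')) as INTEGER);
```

`start of month` rewinds 2061-12-14 to 2061-12-01.
30 days remain in December 2061 after the 1st (31 − 1).
Full months from January 2062 through July 2062 contribute their day counts.
Then 24 days into August 2062.
Total: 30 + 31 + 28 + 31 + 30 + 31 + 30 + 31 + 24 = 266.

266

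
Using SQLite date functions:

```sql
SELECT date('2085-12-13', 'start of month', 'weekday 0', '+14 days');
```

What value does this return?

`start of month` rewinds 2085-12-13 to 2085-12-01.
`weekday 0` advances to the next Sunday; 2085-12-01 is a Saturday, so it moves forward to 2085-12-02.
Advancing 14 more days within December lands on 2085-12-16.

2085-12-16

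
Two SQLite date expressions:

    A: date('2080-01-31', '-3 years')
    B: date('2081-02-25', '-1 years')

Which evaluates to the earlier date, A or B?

A

A = 2077-01-31.
B = 2080-02-25.
A is earlier.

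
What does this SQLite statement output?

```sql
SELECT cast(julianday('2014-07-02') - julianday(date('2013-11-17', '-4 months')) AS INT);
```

350

Adding -4 months to 2013-11-17 gives 2013-07-17.
14 days remain in July 2013 after the 17th (31 − 17).
Full months from August 2013 through June 2014 contribute their day counts.
Then 2 days into July 2014.
Total: 14 + 31 + 30 + 31 + 30 + 31 + 31 + 28 + 31 + 30 + 31 + 30 + 2 = 350.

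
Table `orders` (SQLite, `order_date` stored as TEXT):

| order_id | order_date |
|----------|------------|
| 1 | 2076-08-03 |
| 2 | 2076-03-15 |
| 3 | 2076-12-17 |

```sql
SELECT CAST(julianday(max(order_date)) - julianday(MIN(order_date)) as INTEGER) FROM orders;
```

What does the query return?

MIN = 2076-03-15, MAX = 2076-12-17.
16 days remain in March 2076 after the 15th (31 − 15).
Full months from April 2076 through November 2076 contribute their day counts.
Then 17 days into December 2076.
Total: 16 + 30 + 31 + 30 + 31 + 31 + 30 + 31 + 30 + 17 = 277.

277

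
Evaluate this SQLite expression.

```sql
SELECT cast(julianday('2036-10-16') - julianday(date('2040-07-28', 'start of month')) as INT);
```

`start of month` rewinds 2040-07-28 to 2040-07-01.
15 days remain in October 2036 after the 16th (31 − 16).
Full months from November 2036 through June 2040 contribute their day counts.
Then 1 day into July 2040.
Total: 15 + 30 + 31 + 31 + 28 + 31 + 30 + 31 + 30 + 31 + 31 + 30 + 31 + 30 + 31 + 31 + 28 + 31 + 30 + 31 + 30 + 31 + 31 + 30 + 31 + 30 + 31 + 31 + 28 + 31 + 30 + 31 + 30 + 31 + 31 + 30 + 31 + 30 + 31 + 31 + 29 + 31 + 30 + 31 + 30 + 1 = 1354.
The subtraction is earlier − later, so the result is −1354 → -1354.

-1354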